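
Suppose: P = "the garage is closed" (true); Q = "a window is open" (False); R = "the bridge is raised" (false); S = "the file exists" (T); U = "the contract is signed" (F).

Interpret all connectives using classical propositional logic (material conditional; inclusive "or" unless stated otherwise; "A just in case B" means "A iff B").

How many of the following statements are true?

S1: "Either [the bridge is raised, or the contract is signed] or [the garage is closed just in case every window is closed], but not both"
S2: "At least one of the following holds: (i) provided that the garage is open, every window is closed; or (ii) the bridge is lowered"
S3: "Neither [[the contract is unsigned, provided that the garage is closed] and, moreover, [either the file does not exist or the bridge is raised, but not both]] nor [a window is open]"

S1: In symbols: (R | U) xor (P <-> ~Q)

R | U = F | F = F
~Q = ~F = T
P <-> ~Q = T <-> T = T
(R | U) xor (P <-> ~Q) = F xor T = T
So S1 is true.

S2: Parsed as (~P -> ~Q) | ~R

~P = ~T = F
~Q = ~F = T
~P -> ~Q = F -> T = T
~R = ~F = T
(~P -> ~Q) | ~R = T | T = T
Thus S2 is true.

S3: Parsed as ((P -> ~U) & (~S xor R)) nor Q

~U = ~F = T
P -> ~U = T -> T = T
~S = ~T = F
~S xor R = F xor F = F
(P -> ~U) & (~S xor R) = T & F = F
((P -> ~U) & (~S xor R)) nor Q = F nor F = T
Hence S3 is true.

3 of the 3 statements are true.

3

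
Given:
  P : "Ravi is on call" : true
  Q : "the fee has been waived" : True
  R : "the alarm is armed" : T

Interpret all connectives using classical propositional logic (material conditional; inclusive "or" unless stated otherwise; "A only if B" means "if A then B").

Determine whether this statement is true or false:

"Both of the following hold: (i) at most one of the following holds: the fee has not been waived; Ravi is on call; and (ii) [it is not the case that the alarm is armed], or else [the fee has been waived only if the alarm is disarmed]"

Values: Q=True, P=True, R=True.
This is (not Q nand P) and (not R or (Q -> not R)).

not Q = not True = False
not Q nand P = False nand True = True
not R = not True = False
not R = not True = False
Q -> not R = True -> False = False
not R or (Q -> not R) = False or False = False
(not Q nand P) and (not R or (Q -> not R)) = True and False = False

The statement is false.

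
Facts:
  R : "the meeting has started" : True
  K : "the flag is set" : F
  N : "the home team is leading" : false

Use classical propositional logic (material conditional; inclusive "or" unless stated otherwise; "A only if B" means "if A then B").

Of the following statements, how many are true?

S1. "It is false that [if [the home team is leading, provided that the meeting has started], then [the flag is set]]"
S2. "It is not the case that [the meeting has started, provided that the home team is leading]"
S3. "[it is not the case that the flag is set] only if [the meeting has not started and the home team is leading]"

0

S1: This is not ((R -> N) -> K).

R -> N = True -> False = False
(R -> N) -> K = False -> False = True
not ((R -> N) -> K) = not True = False
Thus S1 is false.

S2: Formalization: not (N -> R)

N -> R = False -> True = True
not (N -> R) = not True = False
So S2 is false.

S3: In symbols: not K -> (not R and N)

not K = not False = True
not R = not True = False
not R and N = False and False = False
not K -> (not R and N) = True -> False = False
So S3 is false.

True statements: 0 (none).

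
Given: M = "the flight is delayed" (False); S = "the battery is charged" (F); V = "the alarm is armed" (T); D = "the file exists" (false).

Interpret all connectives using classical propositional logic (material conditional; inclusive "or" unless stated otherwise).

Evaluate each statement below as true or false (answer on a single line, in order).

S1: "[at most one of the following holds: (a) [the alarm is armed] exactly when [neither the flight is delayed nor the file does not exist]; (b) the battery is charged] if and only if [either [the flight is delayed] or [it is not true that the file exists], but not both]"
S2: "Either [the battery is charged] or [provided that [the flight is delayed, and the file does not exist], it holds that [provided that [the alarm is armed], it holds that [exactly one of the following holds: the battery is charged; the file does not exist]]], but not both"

S1 True; S2 True

S1: Formalization: ((V <-> (M nor ~D)) nand S) <-> (M xor ~D)

~D = ~F = T
M nor ~D = F nor T = F
V <-> (M nor ~D) = T <-> F = F
(V <-> (M nor ~D)) nand S = F nand F = T
~D = ~F = T
M xor ~D = F xor T = T
((V <-> (M nor ~D)) nand S) <-> (M xor ~D) = T <-> T = T
Thus S1 is true.

S2: Formalization: S xor ((M & ~D) -> (V -> (S xor ~D)))

~D = ~F = T
M & ~D = F & T = F
~D = ~F = T
S xor ~D = F xor T = T
V -> (S xor ~D) = T -> T = T
(M & ~D) -> (V -> (S xor ~D)) = F -> T = T
S xor ((M & ~D) -> (V -> (S xor ~D))) = F xor T = T
Thus S2 is true.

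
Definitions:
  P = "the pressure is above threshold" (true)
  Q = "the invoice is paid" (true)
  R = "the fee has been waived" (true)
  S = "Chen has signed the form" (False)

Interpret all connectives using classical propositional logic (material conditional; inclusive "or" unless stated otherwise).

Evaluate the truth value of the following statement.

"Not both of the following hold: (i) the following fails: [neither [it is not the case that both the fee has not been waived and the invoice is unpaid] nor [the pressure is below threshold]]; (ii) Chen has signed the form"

True

This is ~((~R nand ~Q) nor ~P) nand S.

~R = ~T = F
~Q = ~T = F
~R nand ~Q = F nand F = T
~P = ~T = F
(~R nand ~Q) nor ~P = T nor F = F
~((~R nand ~Q) nor ~P) = ~F = T
~((~R nand ~Q) nor ~P) nand S = T nand F = T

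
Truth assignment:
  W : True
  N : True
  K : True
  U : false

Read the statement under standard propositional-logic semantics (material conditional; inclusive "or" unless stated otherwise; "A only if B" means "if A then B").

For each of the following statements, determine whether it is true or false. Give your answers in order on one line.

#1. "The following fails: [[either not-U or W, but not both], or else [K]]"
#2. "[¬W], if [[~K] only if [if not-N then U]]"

#1: This is not ((not U xor W) or K).

not U = not False = True
not U xor W = True xor True = False
(not U xor W) or K = False or True = True
not ((not U xor W) or K) = not True = False
Hence #1 is false.

#2: This is (not K -> (not N -> U)) -> not W.

not K = not True = False
not N = not True = False
not N -> U = False -> False = True
not K -> (not N -> U) = False -> True = True
not W = not True = False
(not K -> (not N -> U)) -> not W = True -> False = False
Thus #2 is false.

#1 F, #2 F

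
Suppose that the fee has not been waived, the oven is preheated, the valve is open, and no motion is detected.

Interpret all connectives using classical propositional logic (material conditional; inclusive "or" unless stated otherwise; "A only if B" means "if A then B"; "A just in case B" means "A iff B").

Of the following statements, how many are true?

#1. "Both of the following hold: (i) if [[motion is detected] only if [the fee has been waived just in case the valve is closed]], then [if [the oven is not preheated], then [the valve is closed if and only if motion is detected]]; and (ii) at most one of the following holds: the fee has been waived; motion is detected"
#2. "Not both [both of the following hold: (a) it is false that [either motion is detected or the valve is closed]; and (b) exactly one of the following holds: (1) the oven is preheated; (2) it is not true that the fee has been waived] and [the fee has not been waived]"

2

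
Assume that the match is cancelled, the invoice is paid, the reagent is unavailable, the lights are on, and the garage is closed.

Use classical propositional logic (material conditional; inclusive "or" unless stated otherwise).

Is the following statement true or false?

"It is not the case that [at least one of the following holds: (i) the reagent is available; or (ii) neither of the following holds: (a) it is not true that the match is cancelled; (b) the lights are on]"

True

Let R = "the reagent is available" (False), P = "the match is cancelled" (True), S = "the lights are on" (True).
Parsed as not (R or (not P nor S))

not P = not True = False
not P nor S = False nor True = False
R or (not P nor S) = False or False = False
not (R or (not P nor S)) = not False = True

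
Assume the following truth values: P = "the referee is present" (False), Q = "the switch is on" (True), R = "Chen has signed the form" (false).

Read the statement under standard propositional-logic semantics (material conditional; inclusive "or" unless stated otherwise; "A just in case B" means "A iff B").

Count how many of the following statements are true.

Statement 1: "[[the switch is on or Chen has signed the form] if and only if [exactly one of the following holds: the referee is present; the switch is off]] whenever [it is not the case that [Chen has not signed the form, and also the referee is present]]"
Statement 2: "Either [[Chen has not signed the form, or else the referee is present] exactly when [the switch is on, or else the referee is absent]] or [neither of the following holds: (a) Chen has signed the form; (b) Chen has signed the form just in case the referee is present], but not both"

1

Statement 1: This is not (not R and P) -> ((Q or R) iff (P xor not Q)).

not R = not False = True
not R and P = True and False = False
not (not R and P) = not False = True
Q or R = True or False = True
not Q = not True = False
P xor not Q = False xor False = False
(Q or R) iff (P xor not Q) = True iff False = False
not (not R and P) -> ((Q or R) iff (P xor not Q)) = True -> False = False
Thus Statement 1 is false.

Statement 2: In symbols: ((not R or P) iff (Q or not P)) xor (R nor (R iff P))

not R = not False = True
not R or P = True or False = True
not P = not False = True
Q or not P = True or True = True
(not R or P) iff (Q or not P) = True iff True = True
R iff P = False iff False = True
R nor (R iff P) = False nor True = False
((not R or P) iff (Q or not P)) xor (R nor (R iff P)) = True xor False = True
Hence Statement 2 is true.

True statements: 1 (Statement 2).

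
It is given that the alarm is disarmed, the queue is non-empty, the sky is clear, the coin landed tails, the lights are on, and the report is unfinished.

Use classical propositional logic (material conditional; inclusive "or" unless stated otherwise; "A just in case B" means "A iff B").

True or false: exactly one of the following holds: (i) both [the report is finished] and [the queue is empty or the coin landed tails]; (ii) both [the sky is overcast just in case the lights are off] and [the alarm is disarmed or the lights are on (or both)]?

Let V = "the report is finished" (F), Q = "the queue is empty" (F), S = "the coin landed heads" (F), R = "the sky is overcast" (F), U = "the lights are on" (T), P = "the alarm is armed" (F).
In symbols: (V ∧ (Q ∨ ¬S)) ⊕ ((R ↔ ¬U) ∧ (¬P ∨ U))

¬S = ¬F = T
Q ∨ ¬S = F ∨ T = T
V ∧ (Q ∨ ¬S) = F ∧ T = F
¬U = ¬T = F
R ↔ ¬U = F ↔ F = T
¬P = ¬F = T
¬P ∨ U = T ∨ T = T
(R ↔ ¬U) ∧ (¬P ∨ U) = T ∧ T = T
(V ∧ (Q ∨ ¬S)) ⊕ ((R ↔ ¬U) ∧ (¬P ∨ U)) = F ⊕ T = T

true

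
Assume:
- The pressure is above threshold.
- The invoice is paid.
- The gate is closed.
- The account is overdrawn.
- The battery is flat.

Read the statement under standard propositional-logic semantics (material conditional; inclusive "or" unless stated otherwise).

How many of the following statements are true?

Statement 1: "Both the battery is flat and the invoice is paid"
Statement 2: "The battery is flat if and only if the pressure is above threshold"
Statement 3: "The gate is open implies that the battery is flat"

Let P = "the battery is charged" (False), R = "the invoice is paid" (True), D = "the pressure is above threshold" (True), S = "the gate is open" (False).

Statement 1: Formalization: not P and R

not P = not False = True
not P and R = True and True = True
Thus Statement 1 is true.

Statement 2: Parsed as not P iff D

not P = not False = True
not P iff D = True iff True = True
Hence Statement 2 is true.

Statement 3: In symbols: S -> not P

not P = not False = True
S -> not P = False -> True = True
So Statement 3 is true.

Count: 3.

3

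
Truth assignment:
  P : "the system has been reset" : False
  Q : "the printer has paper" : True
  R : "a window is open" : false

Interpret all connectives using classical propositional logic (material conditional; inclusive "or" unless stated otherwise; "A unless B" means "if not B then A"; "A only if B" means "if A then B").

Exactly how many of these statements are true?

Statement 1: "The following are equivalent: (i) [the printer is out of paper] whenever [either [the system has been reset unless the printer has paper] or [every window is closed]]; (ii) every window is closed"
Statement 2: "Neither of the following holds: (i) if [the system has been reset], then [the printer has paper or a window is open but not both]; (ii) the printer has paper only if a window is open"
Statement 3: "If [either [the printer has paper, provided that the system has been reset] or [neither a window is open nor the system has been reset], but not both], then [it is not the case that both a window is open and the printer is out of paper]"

1

Statement 1: This is (((P ∨ Q) ∨ ¬R) → ¬Q) ↔ ¬R.

P ∨ Q = F ∨ T = T
¬R = ¬F = T
(P ∨ Q) ∨ ¬R = T ∨ T = T
¬Q = ¬T = F
((P ∨ Q) ∨ ¬R) → ¬Q = T → F = F
¬R = ¬F = T
(((P ∨ Q) ∨ ¬R) → ¬Q) ↔ ¬R = F ↔ T = F
Hence Statement 1 is false.

Statement 2: Formalization: (P → (Q ⊕ R)) ↓ (Q → R)

Q ⊕ R = T ⊕ F = T
P → (Q ⊕ R) = F → T = T
Q → R = T → F = F
(P → (Q ⊕ R)) ↓ (Q → R) = T ↓ F = F
Hence Statement 2 is false.

Statement 3: In symbols: ((P → Q) ⊕ (R ↓ P)) → (R ↑ ¬Q)

P → Q = F → T = T
R ↓ P = F ↓ F = T
(P → Q) ⊕ (R ↓ P) = T ⊕ T = F
¬Q = ¬T = F
R ↑ ¬Q = F ↑ F = T
((P → Q) ⊕ (R ↓ P)) → (R ↑ ¬Q) = F → T = T
Hence Statement 3 is true.

Count: 1.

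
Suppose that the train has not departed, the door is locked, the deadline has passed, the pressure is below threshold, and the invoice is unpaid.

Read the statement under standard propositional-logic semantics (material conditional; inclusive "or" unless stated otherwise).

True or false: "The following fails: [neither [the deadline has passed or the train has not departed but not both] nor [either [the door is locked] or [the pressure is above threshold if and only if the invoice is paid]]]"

Let M = "the deadline has passed" (T), G = "the train has departed" (F), V = "the door is locked" (T), D = "the pressure is above threshold" (F), R = "the invoice is paid" (F).
In symbols: ¬((M ⊕ ¬G) ↓ (V ∨ (D ↔ R)))

¬G = ¬F = T
M ⊕ ¬G = T ⊕ T = F
D ↔ R = F ↔ F = T
V ∨ (D ↔ R) = T ∨ T = T
(M ⊕ ¬G) ↓ (V ∨ (D ↔ R)) = F ↓ T = F
¬((M ⊕ ¬G) ↓ (V ∨ (D ↔ R))) = ¬F = T

True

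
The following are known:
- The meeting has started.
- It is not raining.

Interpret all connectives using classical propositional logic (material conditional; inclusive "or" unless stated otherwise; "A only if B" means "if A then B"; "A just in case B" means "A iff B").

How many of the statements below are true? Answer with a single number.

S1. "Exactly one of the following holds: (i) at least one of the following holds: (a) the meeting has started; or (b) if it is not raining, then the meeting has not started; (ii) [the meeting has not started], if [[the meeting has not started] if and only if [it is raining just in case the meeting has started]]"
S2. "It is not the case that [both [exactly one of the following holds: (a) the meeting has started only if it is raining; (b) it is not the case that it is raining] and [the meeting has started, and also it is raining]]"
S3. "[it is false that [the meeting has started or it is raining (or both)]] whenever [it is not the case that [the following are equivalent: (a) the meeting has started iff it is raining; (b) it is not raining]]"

Let P = "the meeting has started" (True), Q = "it is raining" (False).

S1: This is (P or (not Q -> not P)) xor ((not P iff (Q iff P)) -> not P).

not Q = not False = True
not P = not True = False
not Q -> not P = True -> False = False
P or (not Q -> not P) = True or False = True
not P = not True = False
Q iff P = False iff True = False
not P iff (Q iff P) = False iff False = True
not P = not True = False
(not P iff (Q iff P)) -> not P = True -> False = False
(P or (not Q -> not P)) xor ((not P iff (Q iff P)) -> not P) = True xor False = True
Thus S1 is true.

S2: Parsed as not (((P -> Q) xor not Q) and (P and Q))

P -> Q = True -> False = False
not Q = not False = True
(P -> Q) xor not Q = False xor True = True
P and Q = True and False = False
((P -> Q) xor not Q) and (P and Q) = True and False = False
not (((P -> Q) xor not Q) and (P and Q)) = not False = True
Thus S2 is true.

S3: Formalization: not ((P iff Q) iff not Q) -> not (P or Q)

P iff Q = True iff False = False
not Q = not False = True
(P iff Q) iff not Q = False iff True = False
not ((P iff Q) iff not Q) = not False = True
P or Q = True or False = True
not (P or Q) = not True = False
not ((P iff Q) iff not Q) -> not (P or Q) = True -> False = False
So S3 is false.

Count: 2.

2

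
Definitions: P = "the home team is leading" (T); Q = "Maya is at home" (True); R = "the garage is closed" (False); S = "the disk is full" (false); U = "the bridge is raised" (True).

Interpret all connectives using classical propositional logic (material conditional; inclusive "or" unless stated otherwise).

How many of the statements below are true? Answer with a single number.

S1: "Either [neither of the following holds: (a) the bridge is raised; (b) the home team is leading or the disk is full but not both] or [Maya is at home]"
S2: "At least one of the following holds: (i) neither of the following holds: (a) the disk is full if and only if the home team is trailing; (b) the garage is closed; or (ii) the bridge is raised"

2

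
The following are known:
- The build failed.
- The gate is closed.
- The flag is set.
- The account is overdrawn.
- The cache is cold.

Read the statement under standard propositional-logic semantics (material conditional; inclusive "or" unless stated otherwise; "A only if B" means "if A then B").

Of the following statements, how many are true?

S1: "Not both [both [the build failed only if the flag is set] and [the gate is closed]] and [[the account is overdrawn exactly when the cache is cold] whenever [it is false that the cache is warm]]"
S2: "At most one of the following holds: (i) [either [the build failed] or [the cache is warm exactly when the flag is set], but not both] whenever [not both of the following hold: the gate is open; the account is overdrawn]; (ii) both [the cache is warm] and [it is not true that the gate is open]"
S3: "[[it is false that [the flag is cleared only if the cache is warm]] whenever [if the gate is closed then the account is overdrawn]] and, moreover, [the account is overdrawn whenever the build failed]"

Let V = "the build passed" (F), U = "the flag is set" (T), P = "the gate is open" (F), D = "the cache is warm" (F), R = "the account is overdrawn" (T).

S1: Formalization: ((~V -> U) & ~P) nand (~D -> (R <-> ~D))

~V = ~F = T
~V -> U = T -> T = T
~P = ~F = T
(~V -> U) & ~P = T & T = T
~D = ~F = T
~D = ~F = T
R <-> ~D = T <-> T = T
~D -> (R <-> ~D) = T -> T = T
((~V -> U) & ~P) nand (~D -> (R <-> ~D)) = T nand T = F
Thus S1 is false.

S2: Formalization: ((P nand R) -> (~V xor (D <-> U))) nand (D & ~P)

P nand R = F nand T = T
~V = ~F = T
D <-> U = F <-> T = F
~V xor (D <-> U) = T xor F = T
(P nand R) -> (~V xor (D <-> U)) = T -> T = T
~P = ~F = T
D & ~P = F & T = F
((P nand R) -> (~V xor (D <-> U))) nand (D & ~P) = T nand F = T
Hence S2 is true.

S3: This is ((~P -> R) -> ~(~U -> D)) & (~V -> R).

~P = ~F = T
~P -> R = T -> T = T
~U = ~T = F
~U -> D = F -> F = T
~(~U -> D) = ~T = F
(~P -> R) -> ~(~U -> D) = T -> F = F
~V = ~F = T
~V -> R = T -> T = T
((~P -> R) -> ~(~U -> D)) & (~V -> R) = F & T = F
Hence S3 is false.

True statements: 1.

1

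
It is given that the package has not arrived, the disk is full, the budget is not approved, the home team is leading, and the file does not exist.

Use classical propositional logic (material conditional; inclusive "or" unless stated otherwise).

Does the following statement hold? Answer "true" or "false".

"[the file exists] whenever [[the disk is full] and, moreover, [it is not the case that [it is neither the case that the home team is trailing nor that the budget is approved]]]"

true

Let K = "the disk is full" (T), N = "the home team is leading" (T), Q = "the budget is approved" (F), R = "the file exists" (F).
In symbols: (K ∧ ¬(¬N ↓ Q)) → R

¬N = ¬T = F
¬N ↓ Q = F ↓ F = T
¬(¬N ↓ Q) = ¬T = F
K ∧ ¬(¬N ↓ Q) = T ∧ F = F
(K ∧ ¬(¬N ↓ Q)) → R = F → F = T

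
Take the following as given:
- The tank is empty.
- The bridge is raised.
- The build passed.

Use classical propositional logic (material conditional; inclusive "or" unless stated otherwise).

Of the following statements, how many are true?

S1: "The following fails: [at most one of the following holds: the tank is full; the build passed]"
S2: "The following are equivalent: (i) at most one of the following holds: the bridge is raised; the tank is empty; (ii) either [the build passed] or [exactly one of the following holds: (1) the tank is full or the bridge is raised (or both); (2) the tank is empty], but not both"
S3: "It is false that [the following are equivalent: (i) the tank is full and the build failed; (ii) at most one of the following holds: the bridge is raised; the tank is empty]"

0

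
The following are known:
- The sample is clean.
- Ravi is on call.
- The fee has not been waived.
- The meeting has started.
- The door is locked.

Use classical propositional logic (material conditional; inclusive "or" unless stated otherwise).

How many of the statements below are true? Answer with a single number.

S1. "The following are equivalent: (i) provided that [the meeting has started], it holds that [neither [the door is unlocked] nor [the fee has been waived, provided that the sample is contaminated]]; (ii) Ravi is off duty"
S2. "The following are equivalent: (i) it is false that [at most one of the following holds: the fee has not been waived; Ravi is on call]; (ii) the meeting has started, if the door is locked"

Let S = "the meeting has started" (T), U = "the door is locked" (T), P = "the sample is contaminated" (F), R = "the fee has been waived" (F), Q = "Ravi is on call" (T).

S1: Parsed as (S -> (~U nor (P -> R))) <-> ~Q

~U = ~T = F
P -> R = F -> F = T
~U nor (P -> R) = F nor T = F
S -> (~U nor (P -> R)) = T -> F = F
~Q = ~T = F
(S -> (~U nor (P -> R))) <-> ~Q = F <-> F = T
Hence S1 is true.

S2: Formalization: ~(~R nand Q) <-> (U -> S)

~R = ~F = T
~R nand Q = T nand T = F
~(~R nand Q) = ~F = T
U -> S = T -> T = T
~(~R nand Q) <-> (U -> S) = T <-> T = T
Thus S2 is true.

True statements: 2.

2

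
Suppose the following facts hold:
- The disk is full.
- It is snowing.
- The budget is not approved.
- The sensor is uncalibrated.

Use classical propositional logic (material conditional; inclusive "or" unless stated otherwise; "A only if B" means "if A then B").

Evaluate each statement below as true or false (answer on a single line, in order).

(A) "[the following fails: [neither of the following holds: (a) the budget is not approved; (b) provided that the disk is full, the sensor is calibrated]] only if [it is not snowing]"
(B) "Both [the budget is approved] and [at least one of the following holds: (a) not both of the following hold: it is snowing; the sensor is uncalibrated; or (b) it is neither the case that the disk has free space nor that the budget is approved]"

Let R = "the budget is approved" (F), P = "the disk is full" (T), S = "the sensor is calibrated" (F), Q = "it is snowing" (T).

(A): Parsed as ~(~R nor (P -> S)) -> ~Q

~R = ~F = T
P -> S = T -> F = F
~R nor (P -> S) = T nor F = F
~(~R nor (P -> S)) = ~F = T
~Q = ~T = F
~(~R nor (P -> S)) -> ~Q = T -> F = F
Thus (A) is false.

(B): Formalization: R & ((Q nand ~S) | (~P nor R))

~S = ~F = T
Q nand ~S = T nand T = F
~P = ~T = F
~P nor R = F nor F = T
(Q nand ~S) | (~P nor R) = F | T = T
R & ((Q nand ~S) | (~P nor R)) = F & T = F
Hence (B) is false.

(A) False, (B) False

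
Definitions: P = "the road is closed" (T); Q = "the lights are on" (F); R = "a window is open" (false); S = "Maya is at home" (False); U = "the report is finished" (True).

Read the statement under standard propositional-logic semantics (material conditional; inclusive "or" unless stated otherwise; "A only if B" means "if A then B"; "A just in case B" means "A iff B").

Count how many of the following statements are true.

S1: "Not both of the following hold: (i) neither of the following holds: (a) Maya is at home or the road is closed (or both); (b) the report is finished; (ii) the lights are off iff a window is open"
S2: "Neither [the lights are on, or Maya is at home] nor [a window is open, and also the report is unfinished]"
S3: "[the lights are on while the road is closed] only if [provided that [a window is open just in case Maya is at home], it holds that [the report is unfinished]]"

3

S1: In symbols: ((S | P) nor U) nand (~Q <-> R)

S | P = F | T = T
(S | P) nor U = T nor T = F
~Q = ~F = T
~Q <-> R = T <-> F = F
((S | P) nor U) nand (~Q <-> R) = F nand F = T
So S1 is true.

S2: In symbols: (Q | S) nor (R & ~U)

Q | S = F | F = F
~U = ~T = F
R & ~U = F & F = F
(Q | S) nor (R & ~U) = F nor F = T
Thus S2 is true.

S3: This is (Q & P) -> ((R <-> S) -> ~U).

Q & P = F & T = F
R <-> S = F <-> F = T
~U = ~T = F
(R <-> S) -> ~U = T -> F = F
(Q & P) -> ((R <-> S) -> ~U) = F -> F = T
Thus S3 is true.

3 of the 3 statements are true (S1, S2, S3).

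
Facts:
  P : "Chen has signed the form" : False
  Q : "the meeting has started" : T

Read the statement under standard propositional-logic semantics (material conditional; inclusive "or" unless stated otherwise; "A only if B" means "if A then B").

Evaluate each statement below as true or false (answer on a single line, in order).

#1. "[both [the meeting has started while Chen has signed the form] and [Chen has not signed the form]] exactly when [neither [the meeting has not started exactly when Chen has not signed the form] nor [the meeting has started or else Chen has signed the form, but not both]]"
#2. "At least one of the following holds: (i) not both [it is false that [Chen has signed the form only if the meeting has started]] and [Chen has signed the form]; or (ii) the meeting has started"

#1: Parsed as ((Q and P) and not P) iff ((not Q iff not P) nor (Q xor P))

Q and P = True and False = False
not P = not False = True
(Q and P) and not P = False and True = False
not Q = not True = False
not P = not False = True
not Q iff not P = False iff True = False
Q xor P = True xor False = True
(not Q iff not P) nor (Q xor P) = False nor True = False
((Q and P) and not P) iff ((not Q iff not P) nor (Q xor P)) = False iff False = True
Hence #1 is true.

#2: This is (not (P -> Q) nand P) or Q.

P -> Q = False -> True = True
not (P -> Q) = not True = False
not (P -> Q) nand P = False nand False = True
(not (P -> Q) nand P) or Q = True or True = True
Hence #2 is true.

#1 true; #2 true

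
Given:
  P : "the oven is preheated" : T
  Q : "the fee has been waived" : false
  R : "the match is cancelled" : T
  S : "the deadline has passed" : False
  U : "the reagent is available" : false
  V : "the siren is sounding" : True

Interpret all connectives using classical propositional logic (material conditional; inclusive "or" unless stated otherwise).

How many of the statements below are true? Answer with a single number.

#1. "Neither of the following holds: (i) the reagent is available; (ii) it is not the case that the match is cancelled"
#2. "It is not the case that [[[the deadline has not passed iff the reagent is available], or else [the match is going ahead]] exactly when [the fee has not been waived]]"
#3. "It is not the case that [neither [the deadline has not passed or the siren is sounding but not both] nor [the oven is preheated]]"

#1: Parsed as U nor not R

not R = not True = False
U nor not R = False nor False = True
So #1 is true.

#2: Parsed as not (((not S iff U) or not R) iff not Q)

not S = not False = True
not S iff U = True iff False = False
not R = not True = False
(not S iff U) or not R = False or False = False
not Q = not False = True
((not S iff U) or not R) iff not Q = False iff True = False
not (((not S iff U) or not R) iff not Q) = not False = True
Thus #2 is true.

#3: Parsed as not ((not S xor V) nor P)

not S = not False = True
not S xor V = True xor True = False
(not S xor V) nor P = False nor True = False
not ((not S xor V) nor P) = not False = True
So #3 is true.

3 of the 3 statements are true (#1, #2, #3).

3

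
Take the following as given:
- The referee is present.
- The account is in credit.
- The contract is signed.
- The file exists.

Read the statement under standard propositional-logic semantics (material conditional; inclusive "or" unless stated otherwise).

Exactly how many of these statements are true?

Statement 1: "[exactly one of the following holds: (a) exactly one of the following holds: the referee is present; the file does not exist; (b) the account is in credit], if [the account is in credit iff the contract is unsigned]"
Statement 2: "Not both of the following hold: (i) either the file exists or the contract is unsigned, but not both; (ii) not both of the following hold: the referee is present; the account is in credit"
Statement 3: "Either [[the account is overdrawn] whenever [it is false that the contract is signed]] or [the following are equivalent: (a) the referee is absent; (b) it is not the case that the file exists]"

Let Q = "the account is overdrawn" (False), R = "the contract is signed" (True), P = "the referee is present" (True), S = "the file exists" (True).

Statement 1: Formalization: (not Q iff not R) -> ((P xor not S) xor not Q)

not Q = not False = True
not R = not True = False
not Q iff not R = True iff False = False
not S = not True = False
P xor not S = True xor False = True
not Q = not False = True
(P xor not S) xor not Q = True xor True = False
(not Q iff not R) -> ((P xor not S) xor not Q) = False -> False = True
So Statement 1 is true.

Statement 2: Formalization: (S xor not R) nand (P nand not Q)

not R = not True = False
S xor not R = True xor False = True
not Q = not False = True
P nand not Q = True nand True = False
(S xor not R) nand (P nand not Q) = True nand False = True
So Statement 2 is true.

Statement 3: This is (not R -> Q) or (not P iff not S).

not R = not True = False
not R -> Q = False -> False = True
not P = not True = False
not S = not True = False
not P iff not S = False iff False = True
(not R -> Q) or (not P iff not S) = True or True = True
So Statement 3 is true.

True statements: 3.

3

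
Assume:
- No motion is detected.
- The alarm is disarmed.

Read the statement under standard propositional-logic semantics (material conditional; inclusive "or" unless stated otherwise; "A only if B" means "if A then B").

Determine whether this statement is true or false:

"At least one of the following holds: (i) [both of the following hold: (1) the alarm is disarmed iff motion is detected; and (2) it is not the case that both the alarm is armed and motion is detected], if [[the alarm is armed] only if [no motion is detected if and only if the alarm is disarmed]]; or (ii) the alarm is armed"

False.

Let N = "the alarm is armed" (F), K = "motion is detected" (F).
In symbols: ((N -> (~K <-> ~N)) -> ((~N <-> K) & (N nand K))) | N

~K = ~F = T
~N = ~F = T
~K <-> ~N = T <-> T = T
N -> (~K <-> ~N) = F -> T = T
~N = ~F = T
~N <-> K = T <-> F = F
N nand K = F nand F = T
(~N <-> K) & (N nand K) = F & T = F
(N -> (~K <-> ~N)) -> ((~N <-> K) & (N nand K)) = T -> F = F
((N -> (~K <-> ~N)) -> ((~N <-> K) & (N nand K))) | N = F | F = F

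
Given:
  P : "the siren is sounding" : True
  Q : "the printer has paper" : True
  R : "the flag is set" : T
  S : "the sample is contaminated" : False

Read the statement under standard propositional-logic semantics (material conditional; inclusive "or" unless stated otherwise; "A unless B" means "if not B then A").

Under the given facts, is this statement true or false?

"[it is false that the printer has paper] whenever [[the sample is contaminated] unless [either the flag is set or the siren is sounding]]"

This is (S ∨ (R ∨ P)) → ¬Q.

R ∨ P = T ∨ T = T
S ∨ (R ∨ P) = F ∨ T = T
¬Q = ¬T = F
(S ∨ (R ∨ P)) → ¬Q = T → F = F

False.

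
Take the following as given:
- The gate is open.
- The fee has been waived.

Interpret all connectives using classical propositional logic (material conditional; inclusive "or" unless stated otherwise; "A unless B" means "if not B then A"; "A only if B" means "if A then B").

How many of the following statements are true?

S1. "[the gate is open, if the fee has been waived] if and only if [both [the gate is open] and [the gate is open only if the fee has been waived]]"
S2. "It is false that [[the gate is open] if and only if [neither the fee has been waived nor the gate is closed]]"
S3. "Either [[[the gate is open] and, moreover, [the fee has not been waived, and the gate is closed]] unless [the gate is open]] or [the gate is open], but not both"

Let Q = "the fee has been waived" (T), P = "the gate is open" (T).

S1: This is (Q -> P) <-> (P & (P -> Q)).

Q -> P = T -> T = T
P -> Q = T -> T = T
P & (P -> Q) = T & T = T
(Q -> P) <-> (P & (P -> Q)) = T <-> T = T
So S1 is true.

S2: Formalization: ~(P <-> (Q nor ~P))

~P = ~T = F
Q nor ~P = T nor F = F
P <-> (Q nor ~P) = T <-> F = F
~(P <-> (Q nor ~P)) = ~F = T
So S2 is true.

S3: Parsed as ((P & (~Q & ~P)) | P) xor P

~Q = ~T = F
~P = ~T = F
~Q & ~P = F & F = F
P & (~Q & ~P) = T & F = F
(P & (~Q & ~P)) | P = F | T = T
((P & (~Q & ~P)) | P) xor P = T xor T = F
Thus S3 is false.

True statements: 2.

2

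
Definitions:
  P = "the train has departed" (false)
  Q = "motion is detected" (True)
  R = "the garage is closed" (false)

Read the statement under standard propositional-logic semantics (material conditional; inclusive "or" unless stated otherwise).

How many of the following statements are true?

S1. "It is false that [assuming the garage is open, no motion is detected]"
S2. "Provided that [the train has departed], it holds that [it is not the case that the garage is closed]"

2

S1: This is ~(~R -> ~Q).

~R = ~F = T
~Q = ~T = F
~R -> ~Q = T -> F = F
~(~R -> ~Q) = ~F = T
Hence S1 is true.

S2: Parsed as P -> ~R

~R = ~F = T
P -> ~R = F -> T = T
Hence S2 is true.

2 of the 2 statements are true (S1, S2).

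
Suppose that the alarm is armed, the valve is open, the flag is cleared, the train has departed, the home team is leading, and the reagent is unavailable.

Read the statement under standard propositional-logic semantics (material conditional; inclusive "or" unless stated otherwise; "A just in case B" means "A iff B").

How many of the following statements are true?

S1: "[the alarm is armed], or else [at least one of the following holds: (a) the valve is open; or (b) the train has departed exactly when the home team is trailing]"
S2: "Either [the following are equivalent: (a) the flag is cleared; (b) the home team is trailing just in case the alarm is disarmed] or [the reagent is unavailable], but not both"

Let L = "the alarm is armed" (True), D = "the valve is open" (True), P = "the train has departed" (True), V = "the home team is leading" (True), S = "the flag is set" (False), W = "the reagent is available" (False).

S1: Formalization: L or (D or (P iff not V))

not V = not True = False
P iff not V = True iff False = False
D or (P iff not V) = True or False = True
L or (D or (P iff not V)) = True or True = True
So S1 is true.

S2: Parsed as (not S iff (not V iff not L)) xor not W

not S = not False = True
not V = not True = False
not L = not True = False
not V iff not L = False iff False = True
not S iff (not V iff not L) = True iff True = True
not W = not False = True
(not S iff (not V iff not L)) xor not W = True xor True = False
So S2 is false.

Count: 1.

1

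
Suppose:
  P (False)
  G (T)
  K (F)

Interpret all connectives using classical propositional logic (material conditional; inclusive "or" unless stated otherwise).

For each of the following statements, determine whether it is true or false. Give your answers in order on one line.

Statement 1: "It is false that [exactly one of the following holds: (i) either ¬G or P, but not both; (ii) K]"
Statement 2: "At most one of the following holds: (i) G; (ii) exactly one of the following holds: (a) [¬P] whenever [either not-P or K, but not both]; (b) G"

Statement 1 T, Statement 2 T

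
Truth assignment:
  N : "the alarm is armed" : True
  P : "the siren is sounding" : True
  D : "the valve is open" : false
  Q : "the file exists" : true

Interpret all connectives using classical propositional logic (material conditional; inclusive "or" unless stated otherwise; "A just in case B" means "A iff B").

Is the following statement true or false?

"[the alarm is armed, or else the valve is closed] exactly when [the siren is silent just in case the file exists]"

false

Formalization: (N or not D) iff (not P iff Q)

not D = not False = True
N or not D = True or True = True
not P = not True = False
not P iff Q = False iff True = False
(N or not D) iff (not P iff Q) = True iff False = False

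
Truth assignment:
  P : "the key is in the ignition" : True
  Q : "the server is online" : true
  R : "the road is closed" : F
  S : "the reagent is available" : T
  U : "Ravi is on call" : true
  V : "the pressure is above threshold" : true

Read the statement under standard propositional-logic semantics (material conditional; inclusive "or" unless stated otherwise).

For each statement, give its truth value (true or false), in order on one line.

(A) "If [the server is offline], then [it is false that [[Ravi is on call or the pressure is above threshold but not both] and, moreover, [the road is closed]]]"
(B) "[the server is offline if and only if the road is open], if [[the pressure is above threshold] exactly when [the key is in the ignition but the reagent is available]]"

(A): This is ¬Q → ¬((U ⊕ V) ∧ R).

¬Q = ¬T = F
U ⊕ V = T ⊕ T = F
(U ⊕ V) ∧ R = F ∧ F = F
¬((U ⊕ V) ∧ R) = ¬F = T
¬Q → ¬((U ⊕ V) ∧ R) = F → T = T
So (A) is true.

(B): In symbols: (V ↔ (P ∧ S)) → (¬Q ↔ ¬R)

P ∧ S = T ∧ T = T
V ↔ (P ∧ S) = T ↔ T = T
¬Q = ¬T = F
¬R = ¬F = T
¬Q ↔ ¬R = F ↔ T = F
(V ↔ (P ∧ S)) → (¬Q ↔ ¬R) = T → F = F
Hence (B) is false.

(A) T / (B) F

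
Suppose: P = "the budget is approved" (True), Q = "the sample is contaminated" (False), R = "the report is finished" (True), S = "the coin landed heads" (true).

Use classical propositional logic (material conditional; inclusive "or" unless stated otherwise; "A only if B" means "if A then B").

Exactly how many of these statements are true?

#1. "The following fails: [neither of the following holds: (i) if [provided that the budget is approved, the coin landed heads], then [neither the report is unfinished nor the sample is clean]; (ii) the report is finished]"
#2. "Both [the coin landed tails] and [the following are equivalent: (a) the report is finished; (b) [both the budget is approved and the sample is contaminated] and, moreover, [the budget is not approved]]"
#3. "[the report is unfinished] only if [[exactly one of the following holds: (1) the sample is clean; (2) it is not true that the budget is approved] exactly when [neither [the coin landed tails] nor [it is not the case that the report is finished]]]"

#1: Formalization: ¬(((P → S) → (¬R ↓ ¬Q)) ↓ R)

P → S = T → T = T
¬R = ¬T = F
¬Q = ¬F = T
¬R ↓ ¬Q = F ↓ T = F
(P → S) → (¬R ↓ ¬Q) = T → F = F
((P → S) → (¬R ↓ ¬Q)) ↓ R = F ↓ T = F
¬(((P → S) → (¬R ↓ ¬Q)) ↓ R) = ¬F = T
Hence #1 is true.

#2: Formalization: ¬S ∧ (R ↔ ((P ∧ Q) ∧ ¬P))

¬S = ¬T = F
P ∧ Q = T ∧ F = F
¬P = ¬T = F
(P ∧ Q) ∧ ¬P = F ∧ F = F
R ↔ ((P ∧ Q) ∧ ¬P) = T ↔ F = F
¬S ∧ (R ↔ ((P ∧ Q) ∧ ¬P)) = F ∧ F = F
So #2 is false.

#3: Formalization: ¬R → ((¬Q ⊕ ¬P) ↔ (¬S ↓ ¬R))

¬R = ¬T = F
¬Q = ¬F = T
¬P = ¬T = F
¬Q ⊕ ¬P = T ⊕ F = T
¬S = ¬T = F
¬R = ¬T = F
¬S ↓ ¬R = F ↓ F = T
(¬Q ⊕ ¬P) ↔ (¬S ↓ ¬R) = T ↔ T = T
¬R → ((¬Q ⊕ ¬P) ↔ (¬S ↓ ¬R)) = F → T = T
Thus #3 is true.

2 of the 3 statements are true.

2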